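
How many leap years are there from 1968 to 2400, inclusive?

Multiples of 4 in [1968,2400]: 109.
Of those, multiples of 100: 5 (not leap unless ÷400).
Multiples of 400: 2.
Leap years = 109 − 5 + 2 = 106.

106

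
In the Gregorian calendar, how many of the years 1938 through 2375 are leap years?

106

Multiples of 4 in [1938,2375]: 109.
Of those, multiples of 100: 4 (not leap unless ÷400).
Multiples of 400: 1.
Leap years = 109 − 4 + 1 = 106.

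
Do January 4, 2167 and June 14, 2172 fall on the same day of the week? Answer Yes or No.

Yes

From Jan 4, 2167 to Jun 14, 2172 is 1988 days.
1988 mod 7 = 0, so they are the same weekday.
(Jan 4, 2167 is a Sunday; Jun 14, 2172 is a Sunday.)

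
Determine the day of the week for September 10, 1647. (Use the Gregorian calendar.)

Doomsday rule: the anchor day for the 1600s is Tuesday. For year 47: 47÷12 = 3 r 11, and 11÷4 = 2, so 3+11+2 = 16.
Tuesday + 16 ≡ Thursday — that's 1647's doomsday.
In September the doomsday date is Sep 5.
Sep 10 is 5 days after Sep 5; 5 mod 7 = 5, so Thursday + 5 = Tuesday.

Tuesday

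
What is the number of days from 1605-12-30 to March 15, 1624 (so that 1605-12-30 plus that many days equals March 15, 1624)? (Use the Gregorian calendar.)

6650

Dec 30, 1605 → Dec 30, 1606: 365 days.
Dec 30, 1606 → Dec 30, 1607: 365 days.
Dec 30, 1607 → Dec 30, 1608: 366 days (Feb 29, 1608 is in that span).
Dec 30, 1608 → Dec 30, 1609: 365 days.
Dec 30, 1609 → Dec 30, 1610: 365 days.
Dec 30, 1610 → Dec 30, 1611: 365 days.
Dec 30, 1611 → Dec 30, 1612: 366 days (Feb 29, 1612 is in that span).
Dec 30, 1612 → Dec 30, 1613: 365 days.
Dec 30, 1613 → Dec 30, 1614: 365 days.
Dec 30, 1614 → Dec 30, 1615: 365 days.
Dec 30, 1615 → Dec 30, 1616: 366 days (Feb 29, 1616 is in that span).
Dec 30, 1616 → Dec 30, 1617: 365 days.
Dec 30, 1617 → Dec 30, 1618: 365 days.
Dec 30, 1618 → Dec 30, 1619: 365 days.
Dec 30, 1619 → Dec 30, 1620: 366 days (Feb 29, 1620 is in that span).
Dec 30, 1620 → Dec 30, 1621: 365 days.
Dec 30, 1621 → Dec 30, 1622: 365 days.
Dec 30, 1622 → Dec 30, 1623: 365 days.
Dec 30, 1623 → Jan 30, 1624: 31 days (December has 31).
Jan 30, 1624 → Feb 29, 1624: 30 days (January has 31).
Feb 29, 1624 → Mar 15, 1624: 15 days.
Total: 6650 days.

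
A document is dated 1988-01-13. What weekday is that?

Doomsday rule: the anchor day for the 1900s is Wednesday. For year 88: 88÷12 = 7 r 4, and 4÷4 = 1, so 7+4+1 = 12.
Wednesday + 12 ≡ Monday — that's 1988's doomsday.
In January the doomsday date is Jan 4 (1988 is a leap year (divisible by 4)).
Jan 13 is 9 days after Jan 4; 9 mod 7 = 2, so Monday + 2 = Wednesday.

Wednesday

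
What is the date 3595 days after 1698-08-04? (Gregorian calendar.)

+365 (one year) → Aug 4, 1699 (3230 left).
+365 (one year) → Aug 4, 1700 (2865 left).
+365 (one year) → Aug 4, 1701 (2500 left).
+365 (one year) → Aug 4, 1702 (2135 left).
+365 (one year) → Aug 4, 1703 (1770 left).
+366 (one year; includes Feb 29, 1704) → Aug 4, 1704 (1404 left).
+365 (one year) → Aug 4, 1705 (1039 left).
+365 (one year) → Aug 4, 1706 (674 left).
+365 (one year) → Aug 4, 1707 (309 left).
Aug has 31 days: +28 → Sep 1, 1707 (281 left).
Sep has 30 days: +30 → Oct 1, 1707 (251 left).
Oct has 31 days: +31 → Nov 1, 1707 (220 left).
Nov has 30 days: +30 → Dec 1, 1707 (190 left).
Dec has 31 days: +31 → Jan 1, 1708 (159 left).
Jan has 31 days: +31 → Feb 1, 1708 (128 left).
Feb has 29 days: +29 → Mar 1, 1708 (99 left).
Mar has 31 days: +31 → Apr 1, 1708 (68 left).
Apr has 30 days: +30 → May 1, 1708 (38 left).
May has 31 days: +31 → Jun 1, 1708 (7 left).
+7 → Jun 8, 1708.

June 8, 1708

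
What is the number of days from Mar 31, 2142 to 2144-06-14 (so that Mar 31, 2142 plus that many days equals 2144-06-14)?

Mar 31, 2142 → Mar 31, 2143: 365 days.
Mar 31, 2143 → Mar 31, 2144: 366 days (Feb 29, 2144 is in that span).
Mar 31, 2144 → Apr 30, 2144: 30 days (March has 31).
Apr 30, 2144 → May 30, 2144: 30 days (April has 30).
May 30, 2144 → Jun 14, 2144: 15 days.
Total: 806 days.

806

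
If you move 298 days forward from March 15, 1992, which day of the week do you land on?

First find the weekday of Mar 15, 1992. Doomsday rule: the anchor day for the 1900s is Wednesday. For year 92: 92÷12 = 7 r 8, and 8÷4 = 2, so 7+8+2 = 17.
Wednesday + 17 ≡ Saturday — that's 1992's doomsday.
In March the doomsday date is Mar 14.
Mar 15 is 1 day after Mar 14; 1 mod 7 = 1, so Saturday + 1 = Sunday.
298 mod 7 = 4, so 298 days after a Sunday is Sunday + 4 = Thursday.

Thursday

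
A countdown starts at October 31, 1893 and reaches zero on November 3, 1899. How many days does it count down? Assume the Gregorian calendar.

Oct 31, 1893 → Oct 31, 1894: 365 days.
Oct 31, 1894 → Oct 31, 1895: 365 days.
Oct 31, 1895 → Oct 31, 1896: 366 days (Feb 29, 1896 is in that span).
Oct 31, 1896 → Oct 31, 1897: 365 days.
Oct 31, 1897 → Oct 31, 1898: 365 days.
Oct 31, 1898 → Nov 30, 1898: 30 days (October has 31).
Nov 30, 1898 → Dec 30, 1898: 30 days (November has 30).
Dec 30, 1898 → Jan 30, 1899: 31 days (December has 31).
Jan 30, 1899 → Feb 28, 1899: 29 days (January has 31).
Feb 28, 1899 → Mar 28, 1899: 28 days (February has 28).
Mar 28, 1899 → Apr 28, 1899: 31 days (March has 31).
Apr 28, 1899 → May 28, 1899: 30 days (April has 30).
May 28, 1899 → Jun 28, 1899: 31 days (May has 31).
Jun 28, 1899 → Jul 28, 1899: 30 days (June has 30).
Jul 28, 1899 → Aug 28, 1899: 31 days (July has 31).
Aug 28, 1899 → Sep 28, 1899: 31 days (August has 31).
Sep 28, 1899 → Oct 28, 1899: 30 days (September has 30).
Oct 28, 1899 → Nov 3, 1899: 6 days.
Total: 2194 days.

2194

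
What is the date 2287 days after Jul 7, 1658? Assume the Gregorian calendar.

October 10, 1664

+365 (one year) → Jul 7, 1659 (1922 left).
+366 (one year; includes Feb 29, 1660) → Jul 7, 1660 (1556 left).
+365 (one year) → Jul 7, 1661 (1191 left).
+365 (one year) → Jul 7, 1662 (826 left).
+365 (one year) → Jul 7, 1663 (461 left).
+366 (one year; includes Feb 29, 1664) → Jul 7, 1664 (95 left).
Jul has 31 days: +25 → Aug 1, 1664 (70 left).
Aug has 31 days: +31 → Sep 1, 1664 (39 left).
Sep has 30 days: +30 → Oct 1, 1664 (9 left).
+9 → Oct 10, 1664.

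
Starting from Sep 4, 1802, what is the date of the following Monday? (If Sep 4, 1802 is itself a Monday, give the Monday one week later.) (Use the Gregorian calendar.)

Sep 4, 1802 is a Saturday.
From Saturday to the next Monday is 2 days.
Sep 4, 1802 + 2 = Sep 6, 1802.

September 6, 1802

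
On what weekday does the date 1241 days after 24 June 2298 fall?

Jun 24, 2298 is a Friday.
1241 mod 7 = 2, so 1241 days after a Friday is Friday + 2 = Sunday.

Sunday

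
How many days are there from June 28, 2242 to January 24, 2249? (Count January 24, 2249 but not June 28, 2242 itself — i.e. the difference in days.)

Jun 28, 2242 → Jun 28, 2243: 365 days.
Jun 28, 2243 → Jun 28, 2244: 366 days (Feb 29, 2244 is in that span).
Jun 28, 2244 → Jun 28, 2245: 365 days.
Jun 28, 2245 → Jun 28, 2246: 365 days.
Jun 28, 2246 → Jun 28, 2247: 365 days.
Jun 28, 2247 → Jun 28, 2248: 366 days (Feb 29, 2248 is in that span).
Jun 28, 2248 → Jul 28, 2248: 30 days (June has 30).
Jul 28, 2248 → Aug 28, 2248: 31 days (July has 31).
Aug 28, 2248 → Sep 28, 2248: 31 days (August has 31).
Sep 28, 2248 → Oct 28, 2248: 30 days (September has 30).
Oct 28, 2248 → Nov 28, 2248: 31 days (October has 31).
Nov 28, 2248 → Dec 28, 2248: 30 days (November has 30).
Dec 28, 2248 → Jan 24, 2249: 27 days.
Total: 2402 days.

2402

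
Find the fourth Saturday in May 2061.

May 1, 2061 is a Sunday.
The first Saturday is therefore May 7 (6 days later).
The fourth Saturday is 7 + 3×7 = May 28.

May 28, 2061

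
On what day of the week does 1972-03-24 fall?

Friday

Doomsday rule: the anchor day for the 1900s is Wednesday. For year 72: 72÷12 = 6 r 0, and 0÷4 = 0, so 6+0+0 = 6.
Wednesday + 6 ≡ Tuesday — that's 1972's doomsday.
In March the doomsday date is Mar 14.
Mar 24 is 10 days after Mar 14; 10 mod 7 = 3, so Tuesday + 3 = Friday.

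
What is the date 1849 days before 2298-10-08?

September 15, 2293

−365 (one year) → Oct 8, 2297 (1484 left).
−365 (one year) → Oct 8, 2296 (1119 left).
−366 (one year; includes Feb 29, 2296) → Oct 8, 2295 (753 left).
−365 (one year) → Oct 8, 2294 (388 left).
−8 → Sep 30, 2294 (end of Sep, 30 days; 380 left).
−30 → Aug 31, 2294 (end of Aug, 31 days; 350 left).
−31 → Jul 31, 2294 (end of Jul, 31 days; 319 left).
−31 → Jun 30, 2294 (end of Jun, 30 days; 288 left).
−30 → May 31, 2294 (end of May, 31 days; 258 left).
−31 → Apr 30, 2294 (end of Apr, 30 days; 227 left).
−30 → Mar 31, 2294 (end of Mar, 31 days; 197 left).
−31 → Feb 28, 2294 (end of Feb, 28 days; 166 left).
−28 → Jan 31, 2294 (end of Jan, 31 days; 138 left).
−31 → Dec 31, 2293 (end of Dec, 31 days; 107 left).
−31 → Nov 30, 2293 (end of Nov, 30 days; 76 left).
−30 → Oct 31, 2293 (end of Oct, 31 days; 46 left).
−31 → Sep 30, 2293 (end of Sep, 30 days; 15 left).
−15 → Sep 15, 2293.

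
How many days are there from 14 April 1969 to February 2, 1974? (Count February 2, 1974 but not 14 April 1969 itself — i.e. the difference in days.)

1755

Apr 14, 1969 → Apr 14, 1970: 365 days.
Apr 14, 1970 → Apr 14, 1971: 365 days.
Apr 14, 1971 → Apr 14, 1972: 366 days (Feb 29, 1972 is in that span).
Apr 14, 1972 → Apr 14, 1973: 365 days.
Apr 14, 1973 → May 14, 1973: 30 days (April has 30).
May 14, 1973 → Jun 14, 1973: 31 days (May has 31).
Jun 14, 1973 → Jul 14, 1973: 30 days (June has 30).
Jul 14, 1973 → Aug 14, 1973: 31 days (July has 31).
Aug 14, 1973 → Sep 14, 1973: 31 days (August has 31).
Sep 14, 1973 → Oct 14, 1973: 30 days (September has 30).
Oct 14, 1973 → Nov 14, 1973: 31 days (October has 31).
Nov 14, 1973 → Dec 14, 1973: 30 days (November has 30).
Dec 14, 1973 → Jan 14, 1974: 31 days (December has 31).
Jan 14, 1974 → Feb 2, 1974: 19 days.
Total: 1755 days.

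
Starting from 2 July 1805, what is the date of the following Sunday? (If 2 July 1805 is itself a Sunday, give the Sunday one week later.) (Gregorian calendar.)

Jul 2, 1805 is a Tuesday.
From Tuesday to the next Sunday is 5 days.
Jul 2, 1805 + 5 = Jul 7, 1805.

July 7, 1805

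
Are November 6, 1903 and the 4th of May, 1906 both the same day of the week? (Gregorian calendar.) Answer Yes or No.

Yes

From Nov 6, 1903 to May 4, 1906 is 910 days.
910 mod 7 = 0, so they are the same weekday.
(Nov 6, 1903 is a Friday; May 4, 1906 is a Friday.)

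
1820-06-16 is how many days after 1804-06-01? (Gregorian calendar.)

Jun 1, 1804 → Jun 1, 1805: 365 days.
Jun 1, 1805 → Jun 1, 1806: 365 days.
Jun 1, 1806 → Jun 1, 1807: 365 days.
Jun 1, 1807 → Jun 1, 1808: 366 days (Feb 29, 1808 is in that span).
Jun 1, 1808 → Jun 1, 1809: 365 days.
Jun 1, 1809 → Jun 1, 1810: 365 days.
Jun 1, 1810 → Jun 1, 1811: 365 days.
Jun 1, 1811 → Jun 1, 1812: 366 days (Feb 29, 1812 is in that span).
Jun 1, 1812 → Jun 1, 1813: 365 days.
Jun 1, 1813 → Jun 1, 1814: 365 days.
Jun 1, 1814 → Jun 1, 1815: 365 days.
Jun 1, 1815 → Jun 1, 1816: 366 days (Feb 29, 1816 is in that span).
Jun 1, 1816 → Jun 1, 1817: 365 days.
Jun 1, 1817 → Jun 1, 1818: 365 days.
Jun 1, 1818 → Jun 1, 1819: 365 days.
Jun 1, 1819 → Jul 1, 1819: 30 days (June has 30).
Jul 1, 1819 → Aug 1, 1819: 31 days (July has 31).
Aug 1, 1819 → Sep 1, 1819: 31 days (August has 31).
Sep 1, 1819 → Oct 1, 1819: 30 days (September has 30).
Oct 1, 1819 → Nov 1, 1819: 31 days (October has 31).
Nov 1, 1819 → Dec 1, 1819: 30 days (November has 30).
Dec 1, 1819 → Jan 1, 1820: 31 days (December has 31).
Jan 1, 1820 → Feb 1, 1820: 31 days (January has 31).
Feb 1, 1820 → Mar 1, 1820: 29 days (February has 29).
Mar 1, 1820 → Apr 1, 1820: 31 days (March has 31).
Apr 1, 1820 → May 1, 1820: 30 days (April has 30).
May 1, 1820 → Jun 1, 1820: 31 days (May has 31).
Jun 1, 1820 → Jun 16, 1820: 15 days.
Total: 5859 days.

5859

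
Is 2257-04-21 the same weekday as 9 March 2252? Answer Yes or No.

From Mar 9, 2252 to Apr 21, 2257 is 1869 days.
1869 mod 7 = 0, so they are the same weekday.
(Mar 9, 2252 is a Tuesday; Apr 21, 2257 is a Tuesday.)

Yes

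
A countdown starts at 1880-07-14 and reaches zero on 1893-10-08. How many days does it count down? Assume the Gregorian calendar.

Jul 14, 1880 → Jul 14, 1881: 365 days.
Jul 14, 1881 → Jul 14, 1882: 365 days.
Jul 14, 1882 → Jul 14, 1883: 365 days.
Jul 14, 1883 → Jul 14, 1884: 366 days (Feb 29, 1884 is in that span).
Jul 14, 1884 → Jul 14, 1885: 365 days.
Jul 14, 1885 → Jul 14, 1886: 365 days.
Jul 14, 1886 → Jul 14, 1887: 365 days.
Jul 14, 1887 → Jul 14, 1888: 366 days (Feb 29, 1888 is in that span).
Jul 14, 1888 → Jul 14, 1889: 365 days.
Jul 14, 1889 → Jul 14, 1890: 365 days.
Jul 14, 1890 → Jul 14, 1891: 365 days.
Jul 14, 1891 → Jul 14, 1892: 366 days (Feb 29, 1892 is in that span).
Jul 14, 1892 → Jul 14, 1893: 365 days.
Jul 14, 1893 → Aug 14, 1893: 31 days (July has 31).
Aug 14, 1893 → Sep 14, 1893: 31 days (August has 31).
Sep 14, 1893 → Oct 8, 1893: 24 days.
Total: 4834 days.

4834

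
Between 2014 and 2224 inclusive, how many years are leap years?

Multiples of 4 in [2014,2224]: 53.
Of those, multiples of 100: 2 (not leap unless ÷400).
Multiples of 400: 0.
Leap years = 53 − 2 + 0 = 51.

51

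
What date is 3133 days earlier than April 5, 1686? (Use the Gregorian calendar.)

September 6, 1677

−365 (one year) → Apr 5, 1685 (2768 left).
−365 (one year) → Apr 5, 1684 (2403 left).
−366 (one year; includes Feb 29, 1684) → Apr 5, 1683 (2037 left).
−365 (one year) → Apr 5, 1682 (1672 left).
−365 (one year) → Apr 5, 1681 (1307 left).
−365 (one year) → Apr 5, 1680 (942 left).
−366 (one year; includes Feb 29, 1680) → Apr 5, 1679 (576 left).
−365 (one year) → Apr 5, 1678 (211 left).
−5 → Mar 31, 1678 (end of Mar, 31 days; 206 left).
−31 → Feb 28, 1678 (end of Feb, 28 days; 175 left).
−28 → Jan 31, 1678 (end of Jan, 31 days; 147 left).
−31 → Dec 31, 1677 (end of Dec, 31 days; 116 left).
−31 → Nov 30, 1677 (end of Nov, 30 days; 85 left).
−30 → Oct 31, 1677 (end of Oct, 31 days; 55 left).
−31 → Sep 30, 1677 (end of Sep, 30 days; 24 left).
−24 → Sep 6, 1677.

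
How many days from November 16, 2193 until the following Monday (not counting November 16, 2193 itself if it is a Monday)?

Nov 16, 2193 is a Saturday.
From Saturday to the next Monday is 2 days.

2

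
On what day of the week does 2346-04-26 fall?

Doomsday rule: the anchor day for the 2300s is Wednesday. For year 46: 46÷12 = 3 r 10, and 10÷4 = 2, so 3+10+2 = 15.
Wednesday + 15 ≡ Thursday — that's 2346's doomsday.
In April the doomsday date is Apr 4.
Apr 26 is 22 days after Apr 4; 22 mod 7 = 1, so Thursday + 1 = Friday.

Friday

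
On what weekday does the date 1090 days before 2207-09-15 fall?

Thursday

Sep 15, 2207 is a Tuesday.
1090 mod 7 = 5, so 1090 days before a Tuesday is Tuesday − 5 = Thursday.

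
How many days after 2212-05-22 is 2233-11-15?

May 22, 2212 → May 22, 2213: 365 days.
May 22, 2213 → May 22, 2214: 365 days.
May 22, 2214 → May 22, 2215: 365 days.
May 22, 2215 → May 22, 2216: 366 days (Feb 29, 2216 is in that span).
May 22, 2216 → May 22, 2217: 365 days.
May 22, 2217 → May 22, 2218: 365 days.
May 22, 2218 → May 22, 2219: 365 days.
May 22, 2219 → May 22, 2220: 366 days (Feb 29, 2220 is in that span).
May 22, 2220 → May 22, 2221: 365 days.
May 22, 2221 → May 22, 2222: 365 days.
May 22, 2222 → May 22, 2223: 365 days.
May 22, 2223 → May 22, 2224: 366 days (Feb 29, 2224 is in that span).
May 22, 2224 → May 22, 2225: 365 days.
May 22, 2225 → May 22, 2226: 365 days.
May 22, 2226 → May 22, 2227: 365 days.
May 22, 2227 → May 22, 2228: 366 days (Feb 29, 2228 is in that span).
May 22, 2228 → May 22, 2229: 365 days.
May 22, 2229 → May 22, 2230: 365 days.
May 22, 2230 → May 22, 2231: 365 days.
May 22, 2231 → May 22, 2232: 366 days (Feb 29, 2232 is in that span).
May 22, 2232 → May 22, 2233: 365 days.
May 22, 2233 → Jun 22, 2233: 31 days (May has 31).
Jun 22, 2233 → Jul 22, 2233: 30 days (June has 30).
Jul 22, 2233 → Aug 22, 2233: 31 days (July has 31).
Aug 22, 2233 → Sep 22, 2233: 31 days (August has 31).
Sep 22, 2233 → Oct 22, 2233: 30 days (September has 30).
Oct 22, 2233 → Nov 15, 2233: 24 days.
Total: 7847 days.

7847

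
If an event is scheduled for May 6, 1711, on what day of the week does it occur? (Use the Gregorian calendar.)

Wednesday

Doomsday rule: the anchor day for the 1700s is Sunday. For year 11: 11÷12 = 0 r 11, and 11÷4 = 2, so 0+11+2 = 13.
Sunday + 13 ≡ Saturday — that's 1711's doomsday.
In May the doomsday date is May 9.
May 6 is 3 days before May 9; 3 mod 7 = 3, so Saturday − 3 = Wednesday.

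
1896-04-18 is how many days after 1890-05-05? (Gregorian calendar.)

2175

May 5, 1890 → May 5, 1891: 365 days.
May 5, 1891 → May 5, 1892: 366 days (Feb 29, 1892 is in that span).
May 5, 1892 → May 5, 1893: 365 days.
May 5, 1893 → May 5, 1894: 365 days.
May 5, 1894 → May 5, 1895: 365 days.
May 5, 1895 → Jun 5, 1895: 31 days (May has 31).
Jun 5, 1895 → Jul 5, 1895: 30 days (June has 30).
Jul 5, 1895 → Aug 5, 1895: 31 days (July has 31).
Aug 5, 1895 → Sep 5, 1895: 31 days (August has 31).
Sep 5, 1895 → Oct 5, 1895: 30 days (September has 30).
Oct 5, 1895 → Nov 5, 1895: 31 days (October has 31).
Nov 5, 1895 → Dec 5, 1895: 30 days (November has 30).
Dec 5, 1895 → Jan 5, 1896: 31 days (December has 31).
Jan 5, 1896 → Feb 5, 1896: 31 days (January has 31).
Feb 5, 1896 → Mar 5, 1896: 29 days (February has 29).
Mar 5, 1896 → Apr 5, 1896: 31 days (March has 31).
Apr 5, 1896 → Apr 18, 1896: 13 days.
Total: 2175 days.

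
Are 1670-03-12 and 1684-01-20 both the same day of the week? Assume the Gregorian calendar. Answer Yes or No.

From Mar 12, 1670 to Jan 20, 1684 is 5062 days.
5062 mod 7 = 1, so they are different weekdays.
(Mar 12, 1670 is a Wednesday; Jan 20, 1684 is a Thursday.)

No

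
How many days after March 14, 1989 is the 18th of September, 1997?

3110

Mar 14, 1989 → Mar 14, 1990: 365 days.
Mar 14, 1990 → Mar 14, 1991: 365 days.
Mar 14, 1991 → Mar 14, 1992: 366 days (Feb 29, 1992 is in that span).
Mar 14, 1992 → Mar 14, 1993: 365 days.
Mar 14, 1993 → Mar 14, 1994: 365 days.
Mar 14, 1994 → Mar 14, 1995: 365 days.
Mar 14, 1995 → Mar 14, 1996: 366 days (Feb 29, 1996 is in that span).
Mar 14, 1996 → Mar 14, 1997: 365 days.
Mar 14, 1997 → Apr 14, 1997: 31 days (March has 31).
Apr 14, 1997 → May 14, 1997: 30 days (April has 30).
May 14, 1997 → Jun 14, 1997: 31 days (May has 31).
Jun 14, 1997 → Jul 14, 1997: 30 days (June has 30).
Jul 14, 1997 → Aug 14, 1997: 31 days (July has 31).
Aug 14, 1997 → Sep 14, 1997: 31 days (August has 31).
Sep 14, 1997 → Sep 18, 1997: 4 days.
Total: 3110 days.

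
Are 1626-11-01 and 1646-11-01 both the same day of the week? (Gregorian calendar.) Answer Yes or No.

From Nov 1, 1626 to Nov 1, 1646 is 7305 days.
7305 mod 7 = 4, so they are different weekdays.
(Nov 1, 1626 is a Sunday; Nov 1, 1646 is a Thursday.)

No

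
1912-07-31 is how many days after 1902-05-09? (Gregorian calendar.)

May 9, 1902 → May 9, 1903: 365 days.
May 9, 1903 → May 9, 1904: 366 days (Feb 29, 1904 is in that span).
May 9, 1904 → May 9, 1905: 365 days.
May 9, 1905 → May 9, 1906: 365 days.
May 9, 1906 → May 9, 1907: 365 days.
May 9, 1907 → May 9, 1908: 366 days (Feb 29, 1908 is in that span).
May 9, 1908 → May 9, 1909: 365 days.
May 9, 1909 → May 9, 1910: 365 days.
May 9, 1910 → May 9, 1911: 365 days.
May 9, 1911 → May 9, 1912: 366 days (Feb 29, 1912 is in that span).
May 9, 1912 → Jun 9, 1912: 31 days (May has 31).
Jun 9, 1912 → Jul 9, 1912: 30 days (June has 30).
Jul 9, 1912 → Jul 31, 1912: 22 days.
Total: 3736 days.

3736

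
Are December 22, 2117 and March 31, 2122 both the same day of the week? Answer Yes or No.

From Dec 22, 2117 to Mar 31, 2122 is 1560 days.
1560 mod 7 = 6, so they are different weekdays.
(Dec 22, 2117 is a Wednesday; Mar 31, 2122 is a Tuesday.)

No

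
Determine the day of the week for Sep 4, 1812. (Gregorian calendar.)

Friday

January 1, 1812 is a Wednesday.
Jan 1, 1812 → Feb 1, 1812: 31 days (January has 31).
Feb 1, 1812 → Mar 1, 1812: 29 days (February has 29).
Mar 1, 1812 → Apr 1, 1812: 31 days (March has 31).
Apr 1, 1812 → May 1, 1812: 30 days (April has 30).
May 1, 1812 → Jun 1, 1812: 31 days (May has 31).
Jun 1, 1812 → Jul 1, 1812: 30 days (June has 30).
Jul 1, 1812 → Aug 1, 1812: 31 days (July has 31).
Aug 1, 1812 → Sep 1, 1812: 31 days (August has 31).
Sep 1, 1812 → Sep 4, 1812: 3 days.
Total: 247 days.
247 mod 7 = 2, so Wednesday + 2 = Friday.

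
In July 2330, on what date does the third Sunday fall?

July 1, 2330 is a Tuesday.
The first Sunday is therefore July 6 (5 days later).
The third Sunday is 6 + 2×7 = July 20.

July 20, 2330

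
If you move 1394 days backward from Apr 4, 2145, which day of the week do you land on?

Saturday

First find the weekday of Apr 4, 2145. Doomsday rule: the anchor day for the 2100s is Sunday. For year 45: 45÷12 = 3 r 9, and 9÷4 = 2, so 3+9+2 = 14.
Sunday + 14 ≡ Sunday — that's 2145's doomsday.
In April the doomsday date is Apr 4.
Apr 4 is the doomsday itself: Sunday.
1394 mod 7 = 1, so 1394 days before a Sunday is Sunday − 1 = Saturday.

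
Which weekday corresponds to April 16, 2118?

Doomsday rule: the anchor day for the 2100s is Sunday. For year 18: 18÷12 = 1 r 6, and 6÷4 = 1, so 1+6+1 = 8.
Sunday + 8 ≡ Monday — that's 2118's doomsday.
In April the doomsday date is Apr 4.
Apr 16 is 12 days after Apr 4; 12 mod 7 = 5, so Monday + 5 = Saturday.

Saturday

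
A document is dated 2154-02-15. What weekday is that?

Friday

Doomsday rule: the anchor day for the 2100s is Sunday. For year 54: 54÷12 = 4 r 6, and 6÷4 = 1, so 4+6+1 = 11.
Sunday + 11 ≡ Thursday — that's 2154's doomsday.
In February the doomsday date is Feb 28 (2154 is not a leap year).
Feb 15 is 13 days before Feb 28; 13 mod 7 = 6, so Thursday − 6 = Friday.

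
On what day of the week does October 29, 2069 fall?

January 1, 2069 is a Tuesday.
Jan 1, 2069 → Feb 1, 2069: 31 days (January has 31).
Feb 1, 2069 → Mar 1, 2069: 28 days (February has 28).
Mar 1, 2069 → Apr 1, 2069: 31 days (March has 31).
Apr 1, 2069 → May 1, 2069: 30 days (April has 30).
May 1, 2069 → Jun 1, 2069: 31 days (May has 31).
Jun 1, 2069 → Jul 1, 2069: 30 days (June has 30).
Jul 1, 2069 → Aug 1, 2069: 31 days (July has 31).
Aug 1, 2069 → Sep 1, 2069: 31 days (August has 31).
Sep 1, 2069 → Oct 1, 2069: 30 days (September has 30).
Oct 1, 2069 → Oct 29, 2069: 28 days.
Total: 301 days.
301 mod 7 = 0, so Tuesday + 0 = Tuesday.

Tuesday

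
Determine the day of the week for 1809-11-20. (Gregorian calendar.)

January 1, 1809 is a Sunday.
Jan 1, 1809 → Feb 1, 1809: 31 days (January has 31).
Feb 1, 1809 → Mar 1, 1809: 28 days (February has 28).
Mar 1, 1809 → Apr 1, 1809: 31 days (March has 31).
Apr 1, 1809 → May 1, 1809: 30 days (April has 30).
May 1, 1809 → Jun 1, 1809: 31 days (May has 31).
Jun 1, 1809 → Jul 1, 1809: 30 days (June has 30).
Jul 1, 1809 → Aug 1, 1809: 31 days (July has 31).
Aug 1, 1809 → Sep 1, 1809: 31 days (August has 31).
Sep 1, 1809 → Oct 1, 1809: 30 days (September has 30).
Oct 1, 1809 → Nov 1, 1809: 31 days (October has 31).
Nov 1, 1809 → Nov 20, 1809: 19 days.
Total: 323 days.
323 mod 7 = 1, so Sunday + 1 = Monday.

Monday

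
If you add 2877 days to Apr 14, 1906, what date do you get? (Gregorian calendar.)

February 28, 1914

+365 (one year) → Apr 14, 1907 (2512 left).
+366 (one year; includes Feb 29, 1908) → Apr 14, 1908 (2146 left).
+365 (one year) → Apr 14, 1909 (1781 left).
+365 (one year) → Apr 14, 1910 (1416 left).
+365 (one year) → Apr 14, 1911 (1051 left).
+366 (one year; includes Feb 29, 1912) → Apr 14, 1912 (685 left).
+365 (one year) → Apr 14, 1913 (320 left).
Apr has 30 days: +17 → May 1, 1913 (303 left).
May has 31 days: +31 → Jun 1, 1913 (272 left).
Jun has 30 days: +30 → Jul 1, 1913 (242 left).
Jul has 31 days: +31 → Aug 1, 1913 (211 left).
Aug has 31 days: +31 → Sep 1, 1913 (180 left).
Sep has 30 days: +30 → Oct 1, 1913 (150 left).
Oct has 31 days: +31 → Nov 1, 1913 (119 left).
Nov has 30 days: +30 → Dec 1, 1913 (89 left).
Dec has 31 days: +31 → Jan 1, 1914 (58 left).
Jan has 31 days: +31 → Feb 1, 1914 (27 left).
+27 → Feb 28, 1914.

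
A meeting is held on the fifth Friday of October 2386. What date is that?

October 31, 2386

October 1, 2386 is a Wednesday.
The first Friday is therefore October 3 (2 days later).
The fifth Friday is 3 + 4×7 = October 31.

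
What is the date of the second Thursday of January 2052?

January 11, 2052

January 1, 2052 is a Monday.
The first Thursday is therefore January 4 (3 days later).
The second Thursday is 4 + 1×7 = January 11.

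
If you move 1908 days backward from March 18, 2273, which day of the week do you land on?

First find the weekday of Mar 18, 2273. Doomsday rule: the anchor day for the 2200s is Friday. For year 73: 73÷12 = 6 r 1, and 1÷4 = 0, so 6+1+0 = 7.
Friday + 7 ≡ Friday — that's 2273's doomsday.
In March the doomsday date is Mar 14.
Mar 18 is 4 days after Mar 14; 4 mod 7 = 4, so Friday + 4 = Tuesday.
1908 mod 7 = 4, so 1908 days before a Tuesday is Tuesday − 4 = Friday.

Friday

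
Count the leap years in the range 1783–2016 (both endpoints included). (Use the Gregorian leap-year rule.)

57

Multiples of 4 in [1783,2016]: 59.
Of those, multiples of 100: 3 (not leap unless ÷400).
Multiples of 400: 1.
Leap years = 59 − 3 + 1 = 57.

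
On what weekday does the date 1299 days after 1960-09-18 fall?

First find the weekday of Sep 18, 1960. Doomsday rule: the anchor day for the 1900s is Wednesday. For year 60: 60÷12 = 5 r 0, and 0÷4 = 0, so 5+0+0 = 5.
Wednesday + 5 ≡ Monday — that's 1960's doomsday.
In September the doomsday date is Sep 5.
Sep 18 is 13 days after Sep 5; 13 mod 7 = 6, so Monday + 6 = Sunday.
1299 mod 7 = 4, so 1299 days after a Sunday is Sunday + 4 = Thursday.

Thursday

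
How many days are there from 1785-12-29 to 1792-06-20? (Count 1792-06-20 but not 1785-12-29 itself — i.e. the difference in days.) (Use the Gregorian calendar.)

Dec 29, 1785 → Dec 29, 1786: 365 days.
Dec 29, 1786 → Dec 29, 1787: 365 days.
Dec 29, 1787 → Dec 29, 1788: 366 days (Feb 29, 1788 is in that span).
Dec 29, 1788 → Dec 29, 1789: 365 days.
Dec 29, 1789 → Dec 29, 1790: 365 days.
Dec 29, 1790 → Dec 29, 1791: 365 days.
Dec 29, 1791 → Jan 29, 1792: 31 days (December has 31).
Jan 29, 1792 → Feb 29, 1792: 31 days (January has 31).
Feb 29, 1792 → Mar 29, 1792: 29 days (February has 29).
Mar 29, 1792 → Apr 29, 1792: 31 days (March has 31).
Apr 29, 1792 → May 29, 1792: 30 days (April has 30).
May 29, 1792 → Jun 20, 1792: 22 days.
Total: 2365 days.

2365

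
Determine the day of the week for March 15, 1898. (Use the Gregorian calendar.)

January 1, 1898 is a Saturday.
Jan 1, 1898 → Feb 1, 1898: 31 days (January has 31).
Feb 1, 1898 → Mar 1, 1898: 28 days (February has 28).
Mar 1, 1898 → Mar 15, 1898: 14 days.
Total: 73 days.
73 mod 7 = 3, so Saturday + 3 = Tuesday.

Tuesday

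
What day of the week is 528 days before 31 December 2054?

Dec 31, 2054 is a Thursday.
528 mod 7 = 3, so 528 days before a Thursday is Thursday − 3 = Monday.

Monday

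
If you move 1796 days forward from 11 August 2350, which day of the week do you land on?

First find the weekday of Aug 11, 2350. Doomsday rule: the anchor day for the 2300s is Wednesday. For year 50: 50÷12 = 4 r 2, and 2÷4 = 0, so 4+2+0 = 6.
Wednesday + 6 ≡ Tuesday — that's 2350's doomsday.
In August the doomsday date is Aug 8.
Aug 11 is 3 days after Aug 8; 3 mod 7 = 3, so Tuesday + 3 = Friday.
1796 mod 7 = 4, so 1796 days after a Friday is Friday + 4 = Tuesday.

Tuesday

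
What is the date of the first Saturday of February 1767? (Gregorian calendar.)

February 7, 1767

February 1, 1767 is a Sunday.
The first Saturday is therefore February 7 (6 days later).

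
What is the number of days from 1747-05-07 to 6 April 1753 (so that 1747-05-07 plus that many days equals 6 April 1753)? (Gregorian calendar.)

2161

May 7, 1747 → May 7, 1748: 366 days (Feb 29, 1748 is in that span).
May 7, 1748 → May 7, 1749: 365 days.
May 7, 1749 → May 7, 1750: 365 days.
May 7, 1750 → May 7, 1751: 365 days.
May 7, 1751 → May 7, 1752: 366 days (Feb 29, 1752 is in that span).
May 7, 1752 → Jun 7, 1752: 31 days (May has 31).
Jun 7, 1752 → Jul 7, 1752: 30 days (June has 30).
Jul 7, 1752 → Aug 7, 1752: 31 days (July has 31).
Aug 7, 1752 → Sep 7, 1752: 31 days (August has 31).
Sep 7, 1752 → Oct 7, 1752: 30 days (September has 30).
Oct 7, 1752 → Nov 7, 1752: 31 days (October has 31).
Nov 7, 1752 → Dec 7, 1752: 30 days (November has 30).
Dec 7, 1752 → Jan 7, 1753: 31 days (December has 31).
Jan 7, 1753 → Feb 7, 1753: 31 days (January has 31).
Feb 7, 1753 → Mar 7, 1753: 28 days (February has 28).
Mar 7, 1753 → Apr 6, 1753: 30 days.
Total: 2161 days.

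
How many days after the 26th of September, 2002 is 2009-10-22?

Sep 26, 2002 → Sep 26, 2003: 365 days.
Sep 26, 2003 → Sep 26, 2004: 366 days (Feb 29, 2004 is in that span).
Sep 26, 2004 → Sep 26, 2005: 365 days.
Sep 26, 2005 → Sep 26, 2006: 365 days.
Sep 26, 2006 → Sep 26, 2007: 365 days.
Sep 26, 2007 → Sep 26, 2008: 366 days (Feb 29, 2008 is in that span).
Sep 26, 2008 → Oct 26, 2008: 30 days (September has 30).
Oct 26, 2008 → Nov 26, 2008: 31 days (October has 31).
Nov 26, 2008 → Dec 26, 2008: 30 days (November has 30).
Dec 26, 2008 → Jan 26, 2009: 31 days (December has 31).
Jan 26, 2009 → Feb 26, 2009: 31 days (January has 31).
Feb 26, 2009 → Mar 26, 2009: 28 days (February has 28).
Mar 26, 2009 → Apr 26, 2009: 31 days (March has 31).
Apr 26, 2009 → May 26, 2009: 30 days (April has 30).
May 26, 2009 → Jun 26, 2009: 31 days (May has 31).
Jun 26, 2009 → Jul 26, 2009: 30 days (June has 30).
Jul 26, 2009 → Aug 26, 2009: 31 days (July has 31).
Aug 26, 2009 → Sep 26, 2009: 31 days (August has 31).
Sep 26, 2009 → Oct 22, 2009: 26 days.
Total: 2583 days.

2583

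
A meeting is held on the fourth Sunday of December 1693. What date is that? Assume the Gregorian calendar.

December 1, 1693 is a Tuesday.
The first Sunday is therefore December 6 (5 days later).
The fourth Sunday is 6 + 3×7 = December 27.

December 27, 1693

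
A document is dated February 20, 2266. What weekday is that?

Tuesday

Doomsday rule: the anchor day for the 2200s is Friday. For year 66: 66÷12 = 5 r 6, and 6÷4 = 1, so 5+6+1 = 12.
Friday + 12 ≡ Wednesday — that's 2266's doomsday.
In February the doomsday date is Feb 28 (2266 is not a leap year).
Feb 20 is 8 days before Feb 28; 8 mod 7 = 1, so Wednesday − 1 = Tuesday.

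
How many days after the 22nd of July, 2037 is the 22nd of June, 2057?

Jul 22, 2037 → Jul 22, 2038: 365 days.
Jul 22, 2038 → Jul 22, 2039: 365 days.
Jul 22, 2039 → Jul 22, 2040: 366 days (Feb 29, 2040 is in that span).
Jul 22, 2040 → Jul 22, 2041: 365 days.
Jul 22, 2041 → Jul 22, 2042: 365 days.
Jul 22, 2042 → Jul 22, 2043: 365 days.
Jul 22, 2043 → Jul 22, 2044: 366 days (Feb 29, 2044 is in that span).
Jul 22, 2044 → Jul 22, 2045: 365 days.
Jul 22, 2045 → Jul 22, 2046: 365 days.
Jul 22, 2046 → Jul 22, 2047: 365 days.
Jul 22, 2047 → Jul 22, 2048: 366 days (Feb 29, 2048 is in that span).
Jul 22, 2048 → Jul 22, 2049: 365 days.
Jul 22, 2049 → Jul 22, 2050: 365 days.
Jul 22, 2050 → Jul 22, 2051: 365 days.
Jul 22, 2051 → Jul 22, 2052: 366 days (Feb 29, 2052 is in that span).
Jul 22, 2052 → Jul 22, 2053: 365 days.
Jul 22, 2053 → Jul 22, 2054: 365 days.
Jul 22, 2054 → Jul 22, 2055: 365 days.
Jul 22, 2055 → Jul 22, 2056: 366 days (Feb 29, 2056 is in that span).
Jul 22, 2056 → Aug 22, 2056: 31 days (July has 31).
Aug 22, 2056 → Sep 22, 2056: 31 days (August has 31).
Sep 22, 2056 → Oct 22, 2056: 30 days (September has 30).
Oct 22, 2056 → Nov 22, 2056: 31 days (October has 31).
Nov 22, 2056 → Dec 22, 2056: 30 days (November has 30).
Dec 22, 2056 → Jan 22, 2057: 31 days (December has 31).
Jan 22, 2057 → Feb 22, 2057: 31 days (January has 31).
Feb 22, 2057 → Mar 22, 2057: 28 days (February has 28).
Mar 22, 2057 → Apr 22, 2057: 31 days (March has 31).
Apr 22, 2057 → May 22, 2057: 30 days (April has 30).
May 22, 2057 → Jun 22, 2057: 31 days.
Total: 7275 days.

7275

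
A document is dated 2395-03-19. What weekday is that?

Sunday

Doomsday rule: the anchor day for the 2300s is Wednesday. For year 95: 95÷12 = 7 r 11, and 11÷4 = 2, so 7+11+2 = 20.
Wednesday + 20 ≡ Tuesday — that's 2395's doomsday.
In March the doomsday date is Mar 14.
Mar 19 is 5 days after Mar 14; 5 mod 7 = 5, so Tuesday + 5 = Sunday.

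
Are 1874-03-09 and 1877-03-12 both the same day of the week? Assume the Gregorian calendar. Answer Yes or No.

Yes

From Mar 9, 1874 to Mar 12, 1877 is 1099 days.
1099 mod 7 = 0, so they are the same weekday.
(Mar 9, 1874 is a Monday; Mar 12, 1877 is a Monday.)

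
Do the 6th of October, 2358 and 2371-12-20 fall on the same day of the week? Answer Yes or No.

Yes

From Oct 6, 2358 to Dec 20, 2371 is 4823 days.
4823 mod 7 = 0, so they are the same weekday.
(Oct 6, 2358 is a Monday; Dec 20, 2371 is a Monday.)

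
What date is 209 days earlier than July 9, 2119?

December 12, 2118

−9 → Jun 30, 2119 (end of Jun, 30 days; 200 left).
−30 → May 31, 2119 (end of May, 31 days; 170 left).
−31 → Apr 30, 2119 (end of Apr, 30 days; 139 left).
−30 → Mar 31, 2119 (end of Mar, 31 days; 109 left).
−31 → Feb 28, 2119 (end of Feb, 28 days; 78 left).
−28 → Jan 31, 2119 (end of Jan, 31 days; 50 left).
−31 → Dec 31, 2118 (end of Dec, 31 days; 19 left).
−19 → Dec 12, 2118.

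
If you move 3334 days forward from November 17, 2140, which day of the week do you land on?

Saturday

First find the weekday of Nov 17, 2140. Doomsday rule: the anchor day for the 2100s is Sunday. For year 40: 40÷12 = 3 r 4, and 4÷4 = 1, so 3+4+1 = 8.
Sunday + 8 ≡ Monday — that's 2140's doomsday.
In November the doomsday date is Nov 7.
Nov 17 is 10 days after Nov 7; 10 mod 7 = 3, so Monday + 3 = Thursday.
3334 mod 7 = 2, so 3334 days after a Thursday is Thursday + 2 = Saturday.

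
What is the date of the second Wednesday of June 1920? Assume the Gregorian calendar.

June 9, 1920

June 1, 1920 is a Tuesday.
The first Wednesday is therefore June 2 (1 days later).
The second Wednesday is 2 + 1×7 = June 9.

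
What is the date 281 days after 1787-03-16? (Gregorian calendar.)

December 22, 1787

Mar has 31 days: +16 → Apr 1, 1787 (265 left).
Apr has 30 days: +30 → May 1, 1787 (235 left).
May has 31 days: +31 → Jun 1, 1787 (204 left).
Jun has 30 days: +30 → Jul 1, 1787 (174 left).
Jul has 31 days: +31 → Aug 1, 1787 (143 left).
Aug has 31 days: +31 → Sep 1, 1787 (112 left).
Sep has 30 days: +30 → Oct 1, 1787 (82 left).
Oct has 31 days: +31 → Nov 1, 1787 (51 left).
Nov has 30 days: +30 → Dec 1, 1787 (21 left).
+21 → Dec 22, 1787.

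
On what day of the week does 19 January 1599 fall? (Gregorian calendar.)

Doomsday rule: the anchor day for the 1500s is Wednesday. For year 99: 99÷12 = 8 r 3, and 3÷4 = 0, so 8+3+0 = 11.
Wednesday + 11 ≡ Sunday — that's 1599's doomsday.
In January the doomsday date is Jan 3 (1599 is not a leap year).
Jan 19 is 16 days after Jan 3; 16 mod 7 = 2, so Sunday + 2 = Tuesday.

Tuesday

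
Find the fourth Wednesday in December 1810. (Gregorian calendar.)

December 1, 1810 is a Saturday.
The first Wednesday is therefore December 5 (4 days later).
The fourth Wednesday is 5 + 3×7 = December 26.

December 26, 1810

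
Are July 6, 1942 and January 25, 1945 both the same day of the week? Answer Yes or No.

No

From Jul 6, 1942 to Jan 25, 1945 is 934 days.
934 mod 7 = 3, so they are different weekdays.
(Jul 6, 1942 is a Monday; Jan 25, 1945 is a Thursday.)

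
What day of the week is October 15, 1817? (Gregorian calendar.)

Wednesday

Doomsday rule: the anchor day for the 1800s is Friday. For year 17: 17÷12 = 1 r 5, and 5÷4 = 1, so 1+5+1 = 7.
Friday + 7 ≡ Friday — that's 1817's doomsday.
In October the doomsday date is Oct 10.
Oct 15 is 5 days after Oct 10; 5 mod 7 = 5, so Friday + 5 = Wednesday.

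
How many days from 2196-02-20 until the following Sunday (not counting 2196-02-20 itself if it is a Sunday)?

1

Feb 20, 2196 is a Saturday.
From Saturday to the next Sunday is 1 day.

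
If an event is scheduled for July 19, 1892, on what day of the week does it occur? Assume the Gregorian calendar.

Tuesday

Doomsday rule: the anchor day for the 1800s is Friday. For year 92: 92÷12 = 7 r 8, and 8÷4 = 2, so 7+8+2 = 17.
Friday + 17 ≡ Monday — that's 1892's doomsday.
In July the doomsday date is Jul 11.
Jul 19 is 8 days after Jul 11; 8 mod 7 = 1, so Monday + 1 = Tuesday.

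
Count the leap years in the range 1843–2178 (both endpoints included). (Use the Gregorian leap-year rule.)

82

Multiples of 4 in [1843,2178]: 84.
Of those, multiples of 100: 3 (not leap unless ÷400).
Multiples of 400: 1.
Leap years = 84 − 3 + 1 = 82.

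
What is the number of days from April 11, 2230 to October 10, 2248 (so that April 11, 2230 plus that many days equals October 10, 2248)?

Apr 11, 2230 → Apr 11, 2231: 365 days.
Apr 11, 2231 → Apr 11, 2232: 366 days (Feb 29, 2232 is in that span).
Apr 11, 2232 → Apr 11, 2233: 365 days.
Apr 11, 2233 → Apr 11, 2234: 365 days.
Apr 11, 2234 → Apr 11, 2235: 365 days.
Apr 11, 2235 → Apr 11, 2236: 366 days (Feb 29, 2236 is in that span).
Apr 11, 2236 → Apr 11, 2237: 365 days.
Apr 11, 2237 → Apr 11, 2238: 365 days.
Apr 11, 2238 → Apr 11, 2239: 365 days.
Apr 11, 2239 → Apr 11, 2240: 366 days (Feb 29, 2240 is in that span).
Apr 11, 2240 → Apr 11, 2241: 365 days.
Apr 11, 2241 → Apr 11, 2242: 365 days.
Apr 11, 2242 → Apr 11, 2243: 365 days.
Apr 11, 2243 → Apr 11, 2244: 366 days (Feb 29, 2244 is in that span).
Apr 11, 2244 → Apr 11, 2245: 365 days.
Apr 11, 2245 → Apr 11, 2246: 365 days.
Apr 11, 2246 → Apr 11, 2247: 365 days.
Apr 11, 2247 → Apr 11, 2248: 366 days (Feb 29, 2248 is in that span).
Apr 11, 2248 → May 11, 2248: 30 days (April has 30).
May 11, 2248 → Jun 11, 2248: 31 days (May has 31).
Jun 11, 2248 → Jul 11, 2248: 30 days (June has 30).
Jul 11, 2248 → Aug 11, 2248: 31 days (July has 31).
Aug 11, 2248 → Sep 11, 2248: 31 days (August has 31).
Sep 11, 2248 → Oct 10, 2248: 29 days.
Total: 6757 days.

6757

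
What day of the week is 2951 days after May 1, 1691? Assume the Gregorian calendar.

Saturday

First find the weekday of May 1, 1691. Doomsday rule: the anchor day for the 1600s is Tuesday. For year 91: 91÷12 = 7 r 7, and 7÷4 = 1, so 7+7+1 = 15.
Tuesday + 15 ≡ Wednesday — that's 1691's doomsday.
In May the doomsday date is May 9.
May 1 is 8 days before May 9; 8 mod 7 = 1, so Wednesday − 1 = Tuesday.
2951 mod 7 = 4, so 2951 days after a Tuesday is Tuesday + 4 = Saturday.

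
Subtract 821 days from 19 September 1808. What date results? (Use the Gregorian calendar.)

−366 (one year; includes Feb 29, 1808) → Sep 19, 1807 (455 left).
−365 (one year) → Sep 19, 1806 (90 left).
−19 → Aug 31, 1806 (end of Aug, 31 days; 71 left).
−31 → Jul 31, 1806 (end of Jul, 31 days; 40 left).
−31 → Jun 30, 1806 (end of Jun, 30 days; 9 left).
−9 → Jun 21, 1806.

June 21, 1806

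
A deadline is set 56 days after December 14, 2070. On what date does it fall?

February 8, 2071

Dec has 31 days: +18 → Jan 1, 2071 (38 left).
Jan has 31 days: +31 → Feb 1, 2071 (7 left).
+7 → Feb 8, 2071.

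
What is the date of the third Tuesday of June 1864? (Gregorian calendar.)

June 21, 1864

June 1, 1864 is a Wednesday.
The first Tuesday is therefore June 7 (6 days later).
The third Tuesday is 7 + 2×7 = June 21.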